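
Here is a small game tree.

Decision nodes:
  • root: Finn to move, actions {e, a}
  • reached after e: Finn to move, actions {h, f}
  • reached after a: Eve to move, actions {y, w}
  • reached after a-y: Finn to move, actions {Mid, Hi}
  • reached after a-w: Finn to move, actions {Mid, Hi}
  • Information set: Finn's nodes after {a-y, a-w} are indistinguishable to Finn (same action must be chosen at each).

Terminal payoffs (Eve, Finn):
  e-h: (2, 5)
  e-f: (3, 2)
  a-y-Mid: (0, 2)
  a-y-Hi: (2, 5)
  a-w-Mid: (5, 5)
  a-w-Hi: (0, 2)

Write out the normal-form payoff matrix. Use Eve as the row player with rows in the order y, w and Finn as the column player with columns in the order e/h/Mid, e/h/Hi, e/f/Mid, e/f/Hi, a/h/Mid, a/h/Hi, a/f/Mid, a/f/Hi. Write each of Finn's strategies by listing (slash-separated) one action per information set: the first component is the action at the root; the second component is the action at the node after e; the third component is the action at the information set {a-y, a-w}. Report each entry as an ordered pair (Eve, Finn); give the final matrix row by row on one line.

      e/h/Mid   e/h/Hi  e/f/Mid   e/f/Hi  a/h/Mid   a/h/Hi  a/f/Mid   a/f/Hi
   y    (2,5)    (2,5)    (3,2)    (3,2)    (0,2)    (2,5)    (0,2)    (2,5)
   w    (2,5)    (2,5)    (3,2)    (3,2)    (5,5)    (0,2)    (5,5)    (0,2)

y: (2,5) (2,5) (3,2) (3,2) (0,2) (2,5) (0,2) (2,5) | w: (2,5) (2,5) (3,2) (3,2) (5,5) (0,2) (5,5) (0,2)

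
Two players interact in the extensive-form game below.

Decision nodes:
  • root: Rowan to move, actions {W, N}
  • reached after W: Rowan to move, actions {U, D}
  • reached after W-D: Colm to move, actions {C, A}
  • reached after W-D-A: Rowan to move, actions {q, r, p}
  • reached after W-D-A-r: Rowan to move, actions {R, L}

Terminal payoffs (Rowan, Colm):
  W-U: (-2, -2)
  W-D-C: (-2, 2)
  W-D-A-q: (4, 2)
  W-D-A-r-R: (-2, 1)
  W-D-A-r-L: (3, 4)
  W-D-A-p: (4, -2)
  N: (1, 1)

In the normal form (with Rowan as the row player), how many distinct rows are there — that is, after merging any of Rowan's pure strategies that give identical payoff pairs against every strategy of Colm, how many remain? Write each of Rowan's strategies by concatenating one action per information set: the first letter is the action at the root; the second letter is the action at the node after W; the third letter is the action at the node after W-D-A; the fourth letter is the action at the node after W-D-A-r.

6

Rowan has 24 pure strategies: WUqR, WUqL, WUrR, WUrL, WUpR, WUpL, WDqR, WDqL, WDrR, WDrL, WDpR, WDpL, NUqR, NUqL, NUrR, NUrL, NUpR, NUpL, NDqR, NDqL, NDrR, NDrL, NDpR, NDpL. Columns: C, A.
{WUqR, WUqL, WUrR, WUrL, WUpR, WUpL} → row (-2,-2) (-2,-2)
{WDqR, WDqL} → row (-2,2) (4,2)
{WDrR} → row (-2,2) (-2,1)
{WDrL} → row (-2,2) (3,4)
{WDpR, WDpL} → row (-2,2) (4,-2)
{NUqR, NUqL, NUrR, NUrL, NUpR, NUpL, NDqR, NDqL, NDrR, NDrL, NDpR, NDpL} → row (1,1) (1,1)
That's 6 distinct rows out of 24 strategies.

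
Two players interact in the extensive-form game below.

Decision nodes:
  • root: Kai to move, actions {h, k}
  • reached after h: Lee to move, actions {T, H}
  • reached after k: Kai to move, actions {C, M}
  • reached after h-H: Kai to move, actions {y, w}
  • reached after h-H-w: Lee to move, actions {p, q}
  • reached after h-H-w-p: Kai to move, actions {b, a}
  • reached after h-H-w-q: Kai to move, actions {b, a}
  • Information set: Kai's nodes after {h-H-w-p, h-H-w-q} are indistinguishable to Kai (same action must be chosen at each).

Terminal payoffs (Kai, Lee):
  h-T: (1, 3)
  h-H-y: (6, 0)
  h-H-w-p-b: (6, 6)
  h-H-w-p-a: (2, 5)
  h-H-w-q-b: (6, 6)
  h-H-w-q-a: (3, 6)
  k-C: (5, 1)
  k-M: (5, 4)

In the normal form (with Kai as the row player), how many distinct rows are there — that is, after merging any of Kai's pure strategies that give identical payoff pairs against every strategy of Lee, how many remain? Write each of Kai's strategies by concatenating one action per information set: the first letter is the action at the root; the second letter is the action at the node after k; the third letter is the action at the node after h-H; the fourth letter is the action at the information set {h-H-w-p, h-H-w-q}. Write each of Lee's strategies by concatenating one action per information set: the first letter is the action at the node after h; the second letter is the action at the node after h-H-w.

Kai has 16 pure strategies: hCyb, hCya, hCwb, hCwa, hMyb, hMya, hMwb, hMwa, kCyb, kCya, kCwb, kCwa, kMyb, kMya, kMwb, kMwa. Columns: Tp, Tq, Hp, Hq.
{hCyb, hCya, hMyb, hMya} → row (1,3) (1,3) (6,0) (6,0)
{hCwb, hMwb} → row (1,3) (1,3) (6,6) (6,6)
{hCwa, hMwa} → row (1,3) (1,3) (2,5) (3,6)
{kCyb, kCya, kCwb, kCwa} → row (5,1) (5,1) (5,1) (5,1)
{kMyb, kMya, kMwb, kMwa} → row (5,4) (5,4) (5,4) (5,4)
That's 5 distinct rows out of 16 strategies.

5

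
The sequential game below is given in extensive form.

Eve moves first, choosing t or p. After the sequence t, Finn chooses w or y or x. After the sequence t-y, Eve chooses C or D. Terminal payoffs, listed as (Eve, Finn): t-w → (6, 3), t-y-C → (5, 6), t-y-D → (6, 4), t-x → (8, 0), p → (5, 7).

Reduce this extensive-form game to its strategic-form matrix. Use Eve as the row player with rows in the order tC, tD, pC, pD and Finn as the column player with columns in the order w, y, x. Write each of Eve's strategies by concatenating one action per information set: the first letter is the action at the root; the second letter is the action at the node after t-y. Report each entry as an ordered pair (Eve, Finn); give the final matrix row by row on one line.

tC: (6,3) (5,6) (8,0) | tD: (6,3) (6,4) (8,0) | pC: (5,7) (5,7) (5,7) | pD: (5,7) (5,7) (5,7)

            w        y        x
  tC    (6,3)    (5,6)    (8,0)
  tD    (6,3)    (6,4)    (8,0)
  pC    (5,7)    (5,7)    (5,7)
  pD    (5,7)    (5,7)    (5,7)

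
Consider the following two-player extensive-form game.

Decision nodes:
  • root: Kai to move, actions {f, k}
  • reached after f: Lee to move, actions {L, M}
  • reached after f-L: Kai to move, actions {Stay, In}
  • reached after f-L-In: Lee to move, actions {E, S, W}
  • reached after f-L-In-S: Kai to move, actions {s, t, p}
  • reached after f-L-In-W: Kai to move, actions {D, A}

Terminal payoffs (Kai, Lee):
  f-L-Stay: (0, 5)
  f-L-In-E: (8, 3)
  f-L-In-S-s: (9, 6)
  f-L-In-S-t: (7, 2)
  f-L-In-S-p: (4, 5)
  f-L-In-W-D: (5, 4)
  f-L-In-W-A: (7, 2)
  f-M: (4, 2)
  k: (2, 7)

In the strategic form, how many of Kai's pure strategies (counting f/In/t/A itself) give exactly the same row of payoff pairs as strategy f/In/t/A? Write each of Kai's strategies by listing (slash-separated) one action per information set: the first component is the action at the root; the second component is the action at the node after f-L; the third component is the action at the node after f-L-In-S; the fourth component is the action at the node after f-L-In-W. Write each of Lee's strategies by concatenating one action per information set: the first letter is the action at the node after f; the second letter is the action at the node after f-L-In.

1

Row for f/In/t/A (columns LE, LS, LW, ME, MS, MW): (8,3) (7,2) (7,2) (4,2) (4,2) (4,2).
Every one of Kai's information sets is on the play path for some reply by Lee when Kai follows f/In/t/A.
Changing the action at any of them therefore changes at least one column, so only f/In/t/A itself gives this row.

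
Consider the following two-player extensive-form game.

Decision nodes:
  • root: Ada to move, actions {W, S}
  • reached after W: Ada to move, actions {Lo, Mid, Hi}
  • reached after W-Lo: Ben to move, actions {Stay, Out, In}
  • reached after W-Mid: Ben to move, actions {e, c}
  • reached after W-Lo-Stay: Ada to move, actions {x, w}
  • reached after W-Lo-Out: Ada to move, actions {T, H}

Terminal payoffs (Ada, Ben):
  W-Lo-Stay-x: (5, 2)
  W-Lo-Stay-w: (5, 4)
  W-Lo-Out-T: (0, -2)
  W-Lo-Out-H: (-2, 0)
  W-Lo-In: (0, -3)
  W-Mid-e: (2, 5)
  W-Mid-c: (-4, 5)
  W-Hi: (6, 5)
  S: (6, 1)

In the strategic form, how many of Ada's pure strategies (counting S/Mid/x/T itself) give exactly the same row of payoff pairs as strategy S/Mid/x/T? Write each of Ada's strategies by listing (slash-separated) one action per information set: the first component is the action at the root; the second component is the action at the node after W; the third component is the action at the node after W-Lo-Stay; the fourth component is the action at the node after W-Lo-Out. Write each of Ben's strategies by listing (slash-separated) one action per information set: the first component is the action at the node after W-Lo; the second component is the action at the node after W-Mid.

Row for S/Mid/x/T (columns Stay/e, Stay/c, Out/e, Out/c, In/e, In/c): (6,1) (6,1) (6,1) (6,1) (6,1) (6,1).
Under S/Mid/x/T, Ada's choice at the node after W and at the node after W-Lo-Stay and at the node after W-Lo-Out can never be reached regardless of what Ben does, so varying those choices leaves every outcome unchanged.
Holding the reachable choices fixed and varying the unreachable ones freely already gives 3 × 2 × 2 = 12 equivalent strategies.
No other strategy reproduces this row, so those 12 are the full class: S/Lo/x/T, S/Lo/x/H, S/Lo/w/T, S/Lo/w/H, S/Mid/x/T, S/Mid/x/H, S/Mid/w/T, S/Mid/w/H, S/Hi/x/T, S/Hi/x/H, S/Hi/w/T, S/Hi/w/H.

12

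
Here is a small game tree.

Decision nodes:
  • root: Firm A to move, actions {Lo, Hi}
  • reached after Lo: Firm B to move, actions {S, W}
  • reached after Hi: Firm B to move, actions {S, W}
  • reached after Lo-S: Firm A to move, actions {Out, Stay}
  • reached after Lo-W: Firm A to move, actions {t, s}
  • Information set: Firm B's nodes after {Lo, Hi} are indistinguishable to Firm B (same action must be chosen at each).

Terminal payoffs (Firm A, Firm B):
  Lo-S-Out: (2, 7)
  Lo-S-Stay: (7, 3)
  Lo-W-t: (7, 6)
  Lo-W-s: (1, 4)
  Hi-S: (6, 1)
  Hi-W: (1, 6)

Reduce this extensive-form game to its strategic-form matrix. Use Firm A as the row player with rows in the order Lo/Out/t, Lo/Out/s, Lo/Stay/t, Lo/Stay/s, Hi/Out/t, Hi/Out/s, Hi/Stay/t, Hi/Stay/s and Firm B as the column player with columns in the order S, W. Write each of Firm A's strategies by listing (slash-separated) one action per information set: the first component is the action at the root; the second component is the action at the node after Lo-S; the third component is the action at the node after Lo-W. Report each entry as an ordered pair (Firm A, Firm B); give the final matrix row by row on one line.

Lo/Out/t: (2,7) (7,6) | Lo/Out/s: (2,7) (1,4) | Lo/Stay/t: (7,3) (7,6) | Lo/Stay/s: (7,3) (1,4) | Hi/Out/t: (6,1) (1,6) | Hi/Out/s: (6,1) (1,6) | Hi/Stay/t: (6,1) (1,6) | Hi/Stay/s: (6,1) (1,6)

Row Lo/Out/t: S→(2,7), W→(7,6)
Row Lo/Out/s: S→(2,7), W→(1,4)
Row Lo/Stay/t: S→(7,3), W→(7,6)
Row Lo/Stay/s: S→(7,3), W→(1,4)
Row Hi/Out/t: S→(6,1), W→(1,6)
Row Hi/Out/s: S→(6,1), W→(1,6)
Row Hi/Stay/t: S→(6,1), W→(1,6)
Row Hi/Stay/s: S→(6,1), W→(1,6)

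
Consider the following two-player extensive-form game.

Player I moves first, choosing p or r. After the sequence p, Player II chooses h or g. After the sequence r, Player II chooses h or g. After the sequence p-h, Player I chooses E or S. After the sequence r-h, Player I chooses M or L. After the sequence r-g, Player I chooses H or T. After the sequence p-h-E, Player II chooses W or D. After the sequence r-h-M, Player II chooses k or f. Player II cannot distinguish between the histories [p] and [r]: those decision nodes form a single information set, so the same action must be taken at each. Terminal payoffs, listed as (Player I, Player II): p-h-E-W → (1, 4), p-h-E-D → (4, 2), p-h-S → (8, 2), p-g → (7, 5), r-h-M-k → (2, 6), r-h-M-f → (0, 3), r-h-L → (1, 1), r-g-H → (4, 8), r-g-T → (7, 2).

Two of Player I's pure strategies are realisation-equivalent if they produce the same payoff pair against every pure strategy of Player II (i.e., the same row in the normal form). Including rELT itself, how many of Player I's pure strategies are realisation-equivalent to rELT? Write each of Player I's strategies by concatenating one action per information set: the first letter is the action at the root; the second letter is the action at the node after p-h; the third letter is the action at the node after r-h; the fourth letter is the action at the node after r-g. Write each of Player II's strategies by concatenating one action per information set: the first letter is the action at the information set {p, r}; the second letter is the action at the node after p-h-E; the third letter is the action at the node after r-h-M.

Row for rELT (columns hWk, hWf, hDk, hDf, gWk, gWf, gDk, gDf): (1,1) (1,1) (1,1) (1,1) (7,2) (7,2) (7,2) (7,2).
Under rELT, Player I's choice at the node after p-h can never be reached regardless of what Player II does, so varying those choices leaves every outcome unchanged.
Holding the reachable choices fixed and varying the unreachable one freely already gives 2 equivalent strategies.
No other strategy reproduces this row, so those 2 are the full class: rELT, rSLT.

2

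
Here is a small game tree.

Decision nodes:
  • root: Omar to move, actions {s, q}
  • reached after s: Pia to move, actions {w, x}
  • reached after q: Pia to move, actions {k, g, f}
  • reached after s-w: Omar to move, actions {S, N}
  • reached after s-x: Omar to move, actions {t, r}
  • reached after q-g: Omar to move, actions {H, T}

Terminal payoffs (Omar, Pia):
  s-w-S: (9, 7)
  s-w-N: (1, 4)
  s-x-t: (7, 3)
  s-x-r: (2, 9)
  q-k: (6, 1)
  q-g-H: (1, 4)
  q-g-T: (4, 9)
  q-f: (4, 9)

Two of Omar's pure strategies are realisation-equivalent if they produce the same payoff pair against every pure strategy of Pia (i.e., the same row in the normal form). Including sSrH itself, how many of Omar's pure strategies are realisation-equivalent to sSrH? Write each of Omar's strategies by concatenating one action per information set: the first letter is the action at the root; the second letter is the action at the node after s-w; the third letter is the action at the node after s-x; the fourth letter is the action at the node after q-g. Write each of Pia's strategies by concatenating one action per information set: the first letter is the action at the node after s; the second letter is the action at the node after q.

Row for sSrH (columns wk, wg, wf, xk, xg, xf): (9,7) (9,7) (9,7) (2,9) (2,9) (2,9).
Under sSrH, Omar's choice at the node after q-g can never be reached regardless of what Pia does, so varying those choices leaves every outcome unchanged.
Holding the reachable choices fixed and varying the unreachable one freely already gives 2 equivalent strategies.
No other strategy reproduces this row, so those 2 are the full class: sSrH, sSrT.

2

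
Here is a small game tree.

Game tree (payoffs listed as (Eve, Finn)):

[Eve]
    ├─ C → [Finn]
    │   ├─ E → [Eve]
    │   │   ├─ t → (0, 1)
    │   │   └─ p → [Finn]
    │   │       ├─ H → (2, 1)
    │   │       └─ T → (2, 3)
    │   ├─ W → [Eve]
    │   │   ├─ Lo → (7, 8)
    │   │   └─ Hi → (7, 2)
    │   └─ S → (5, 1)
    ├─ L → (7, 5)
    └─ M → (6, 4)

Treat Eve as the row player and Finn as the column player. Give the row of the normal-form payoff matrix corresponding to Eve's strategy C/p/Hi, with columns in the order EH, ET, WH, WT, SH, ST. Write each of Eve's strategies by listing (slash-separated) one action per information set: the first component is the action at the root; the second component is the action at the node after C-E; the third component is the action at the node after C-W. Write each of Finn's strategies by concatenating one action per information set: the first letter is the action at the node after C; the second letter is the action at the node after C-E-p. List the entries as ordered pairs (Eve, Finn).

vs EH: Eve plays C → Finn plays E at [C] → Eve plays p at [C-E] → Finn plays H at [C-E-p] → (2, 1)
vs ET: Eve plays C → Finn plays E at [C] → Eve plays p at [C-E] → Finn plays T at [C-E-p] → (2, 3)
vs WH: Eve plays C → Finn plays W at [C] → Eve plays Hi at [C-W] → (7, 2)
vs WT: Eve plays C → Finn plays W at [C] → Eve plays Hi at [C-W] → (7, 2)
vs SH: Eve plays C → Finn plays S at [C] → (5, 1)
vs ST: Eve plays C → Finn plays S at [C] → (5, 1)

(2,1) (2,3) (7,2) (7,2) (5,1) (5,1)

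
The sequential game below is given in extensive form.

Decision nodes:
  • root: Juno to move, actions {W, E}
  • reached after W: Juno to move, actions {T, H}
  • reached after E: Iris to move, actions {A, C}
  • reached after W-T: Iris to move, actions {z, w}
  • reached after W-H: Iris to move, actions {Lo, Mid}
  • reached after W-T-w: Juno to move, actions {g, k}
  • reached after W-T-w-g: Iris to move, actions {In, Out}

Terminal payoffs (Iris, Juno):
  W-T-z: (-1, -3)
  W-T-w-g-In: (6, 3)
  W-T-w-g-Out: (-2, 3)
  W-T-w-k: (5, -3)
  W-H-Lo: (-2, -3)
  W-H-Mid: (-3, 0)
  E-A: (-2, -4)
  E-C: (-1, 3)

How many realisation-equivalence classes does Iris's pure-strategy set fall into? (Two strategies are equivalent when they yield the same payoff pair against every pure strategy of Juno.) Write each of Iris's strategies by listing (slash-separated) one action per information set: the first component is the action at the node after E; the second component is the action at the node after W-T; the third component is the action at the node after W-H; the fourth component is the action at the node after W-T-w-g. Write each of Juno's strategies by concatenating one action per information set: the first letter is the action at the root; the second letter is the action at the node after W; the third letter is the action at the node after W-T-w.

Iris has 16 pure strategies: A/z/Lo/In, A/z/Lo/Out, A/z/Mid/In, A/z/Mid/Out, A/w/Lo/In, A/w/Lo/Out, A/w/Mid/In, A/w/Mid/Out, C/z/Lo/In, C/z/Lo/Out, C/z/Mid/In, C/z/Mid/Out, C/w/Lo/In, C/w/Lo/Out, C/w/Mid/In, C/w/Mid/Out. Columns: WTg, WTk, WHg, WHk, ETg, ETk, EHg, EHk.
{A/z/Lo/In, A/z/Lo/Out} → row (-1,-3) (-1,-3) (-2,-3) (-2,-3) (-2,-4) (-2,-4) (-2,-4) (-2,-4)
{A/z/Mid/In, A/z/Mid/Out} → row (-1,-3) (-1,-3) (-3,0) (-3,0) (-2,-4) (-2,-4) (-2,-4) (-2,-4)
{A/w/Lo/In} → row (6,3) (5,-3) (-2,-3) (-2,-3) (-2,-4) (-2,-4) (-2,-4) (-2,-4)
{A/w/Lo/Out} → row (-2,3) (5,-3) (-2,-3) (-2,-3) (-2,-4) (-2,-4) (-2,-4) (-2,-4)
{A/w/Mid/In} → row (6,3) (5,-3) (-3,0) (-3,0) (-2,-4) (-2,-4) (-2,-4) (-2,-4)
{A/w/Mid/Out} → row (-2,3) (5,-3) (-3,0) (-3,0) (-2,-4) (-2,-4) (-2,-4) (-2,-4)
{C/z/Lo/In, C/z/Lo/Out} → row (-1,-3) (-1,-3) (-2,-3) (-2,-3) (-1,3) (-1,3) (-1,3) (-1,3)
{C/z/Mid/In, C/z/Mid/Out} → row (-1,-3) (-1,-3) (-3,0) (-3,0) (-1,3) (-1,3) (-1,3) (-1,3)
{C/w/Lo/In} → row (6,3) (5,-3) (-2,-3) (-2,-3) (-1,3) (-1,3) (-1,3) (-1,3)
{C/w/Lo/Out} → row (-2,3) (5,-3) (-2,-3) (-2,-3) (-1,3) (-1,3) (-1,3) (-1,3)
{C/w/Mid/In} → row (6,3) (5,-3) (-3,0) (-3,0) (-1,3) (-1,3) (-1,3) (-1,3)
{C/w/Mid/Out} → row (-2,3) (5,-3) (-3,0) (-3,0) (-1,3) (-1,3) (-1,3) (-1,3)
That's 12 distinct rows out of 16 strategies.

12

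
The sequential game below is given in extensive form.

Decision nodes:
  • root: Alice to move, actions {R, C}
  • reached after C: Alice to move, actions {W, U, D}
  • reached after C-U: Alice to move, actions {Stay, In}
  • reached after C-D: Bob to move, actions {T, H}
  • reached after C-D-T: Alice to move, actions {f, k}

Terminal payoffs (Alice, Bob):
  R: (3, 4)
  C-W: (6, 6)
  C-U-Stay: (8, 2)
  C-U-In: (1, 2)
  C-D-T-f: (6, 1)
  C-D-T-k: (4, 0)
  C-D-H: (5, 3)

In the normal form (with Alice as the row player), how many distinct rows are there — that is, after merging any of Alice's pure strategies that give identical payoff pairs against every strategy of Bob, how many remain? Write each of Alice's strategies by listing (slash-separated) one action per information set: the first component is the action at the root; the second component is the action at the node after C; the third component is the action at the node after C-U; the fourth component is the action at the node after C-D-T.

6

Alice has 24 pure strategies: R/W/Stay/f, R/W/Stay/k, R/W/In/f, R/W/In/k, R/U/Stay/f, R/U/Stay/k, R/U/In/f, R/U/In/k, R/D/Stay/f, R/D/Stay/k, R/D/In/f, R/D/In/k, C/W/Stay/f, C/W/Stay/k, C/W/In/f, C/W/In/k, C/U/Stay/f, C/U/Stay/k, C/U/In/f, C/U/In/k, C/D/Stay/f, C/D/Stay/k, C/D/In/f, C/D/In/k. Columns: T, H.
{R/W/Stay/f, R/W/Stay/k, R/W/In/f, R/W/In/k, R/U/Stay/f, R/U/Stay/k, R/U/In/f, R/U/In/k, R/D/Stay/f, R/D/Stay/k, R/D/In/f, R/D/In/k} → row (3,4) (3,4)
{C/W/Stay/f, C/W/Stay/k, C/W/In/f, C/W/In/k} → row (6,6) (6,6)
{C/U/Stay/f, C/U/Stay/k} → row (8,2) (8,2)
{C/U/In/f, C/U/In/k} → row (1,2) (1,2)
{C/D/Stay/f, C/D/In/f} → row (6,1) (5,3)
{C/D/Stay/k, C/D/In/k} → row (4,0) (5,3)
That's 6 distinct rows out of 24 strategies.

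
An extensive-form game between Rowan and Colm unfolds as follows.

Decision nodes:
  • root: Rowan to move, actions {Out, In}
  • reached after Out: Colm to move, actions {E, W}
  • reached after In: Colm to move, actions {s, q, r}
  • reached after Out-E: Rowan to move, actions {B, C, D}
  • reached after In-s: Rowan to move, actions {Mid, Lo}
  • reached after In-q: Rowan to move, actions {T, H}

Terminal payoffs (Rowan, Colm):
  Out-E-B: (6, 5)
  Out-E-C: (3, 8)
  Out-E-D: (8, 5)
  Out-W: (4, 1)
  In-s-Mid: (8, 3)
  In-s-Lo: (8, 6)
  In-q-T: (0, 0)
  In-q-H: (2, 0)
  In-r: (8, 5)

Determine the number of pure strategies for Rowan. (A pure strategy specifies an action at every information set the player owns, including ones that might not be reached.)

Rowan owns the root with actions {Out, In} — two choices.
Rowan owns the node after Out-E with actions {B, C, D} — three choices.
Rowan owns the node after In-s with actions {Mid, Lo} — two choices.
Rowan owns the node after In-q with actions {T, H} — two choices.
A pure strategy fixes one action at each information set independently, so the count is the product 2 × 3 × 2 × 2 = 24.

24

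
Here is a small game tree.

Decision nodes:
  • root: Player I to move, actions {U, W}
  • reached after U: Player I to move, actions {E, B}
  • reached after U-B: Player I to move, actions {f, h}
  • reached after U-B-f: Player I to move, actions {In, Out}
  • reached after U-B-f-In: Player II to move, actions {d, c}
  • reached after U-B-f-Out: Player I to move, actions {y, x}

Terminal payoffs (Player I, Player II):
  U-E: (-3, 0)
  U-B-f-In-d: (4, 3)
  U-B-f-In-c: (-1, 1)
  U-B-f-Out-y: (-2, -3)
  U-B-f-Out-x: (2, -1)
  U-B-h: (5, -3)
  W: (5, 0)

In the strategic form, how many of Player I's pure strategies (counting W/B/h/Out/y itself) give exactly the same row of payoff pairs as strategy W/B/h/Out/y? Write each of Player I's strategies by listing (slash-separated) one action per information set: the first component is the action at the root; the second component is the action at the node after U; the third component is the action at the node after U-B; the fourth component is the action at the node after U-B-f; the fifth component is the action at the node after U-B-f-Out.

Row for W/B/h/Out/y (columns d, c): (5,0) (5,0).
Under W/B/h/Out/y, Player I's choice at the node after U and at the node after U-B and at the node after U-B-f and at the node after U-B-f-Out can never be reached regardless of what Player II does, so varying those choices leaves every outcome unchanged.
Holding the reachable choices fixed and varying the unreachable ones freely already gives 2 × 2 × 2 × 2 = 16 equivalent strategies.
No other strategy reproduces this row, so those 16 are the full class: W/E/f/In/y, W/E/f/In/x, W/E/f/Out/y, W/E/f/Out/x, W/E/h/In/y, W/E/h/In/x, W/E/h/Out/y, W/E/h/Out/x, W/B/f/In/y, W/B/f/In/x, W/B/f/Out/y, W/B/f/Out/x, W/B/h/In/y, W/B/h/In/x, W/B/h/Out/y, W/B/h/Out/x.

16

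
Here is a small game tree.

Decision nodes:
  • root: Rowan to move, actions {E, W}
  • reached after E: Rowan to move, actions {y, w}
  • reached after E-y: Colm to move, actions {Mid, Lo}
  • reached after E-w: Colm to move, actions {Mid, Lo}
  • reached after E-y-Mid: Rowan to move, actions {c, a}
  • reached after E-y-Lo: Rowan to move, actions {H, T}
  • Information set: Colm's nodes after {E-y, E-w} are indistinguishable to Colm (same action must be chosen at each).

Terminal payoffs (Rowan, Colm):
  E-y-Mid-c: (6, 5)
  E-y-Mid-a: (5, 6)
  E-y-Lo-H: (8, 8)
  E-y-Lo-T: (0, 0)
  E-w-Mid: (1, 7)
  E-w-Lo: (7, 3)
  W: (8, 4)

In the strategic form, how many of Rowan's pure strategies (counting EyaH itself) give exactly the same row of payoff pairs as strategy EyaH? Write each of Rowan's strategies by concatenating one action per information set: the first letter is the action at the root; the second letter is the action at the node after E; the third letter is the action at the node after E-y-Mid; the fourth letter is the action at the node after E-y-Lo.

Row for EyaH (columns Mid, Lo): (5,6) (8,8).
Every one of Rowan's information sets is on the play path for some reply by Colm when Rowan follows EyaH.
Changing the action at any of them therefore changes at least one column, so only EyaH itself gives this row.

1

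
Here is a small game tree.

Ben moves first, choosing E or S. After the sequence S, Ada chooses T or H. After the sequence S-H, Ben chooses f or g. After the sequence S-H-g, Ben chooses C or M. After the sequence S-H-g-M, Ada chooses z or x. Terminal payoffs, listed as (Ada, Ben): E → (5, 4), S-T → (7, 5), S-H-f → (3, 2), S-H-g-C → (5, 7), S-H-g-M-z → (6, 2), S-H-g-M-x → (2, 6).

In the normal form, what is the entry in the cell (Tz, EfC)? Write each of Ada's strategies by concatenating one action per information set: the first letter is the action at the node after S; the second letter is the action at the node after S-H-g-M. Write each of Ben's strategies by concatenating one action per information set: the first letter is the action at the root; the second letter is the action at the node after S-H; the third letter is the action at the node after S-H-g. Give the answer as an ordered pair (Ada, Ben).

Trace the play path from the root:
  Ben plays E
→ terminal payoff (5, 4).
(Ada's choice at the node after S is never reached on this path, so it doesn't affect the outcome.)

(5, 4)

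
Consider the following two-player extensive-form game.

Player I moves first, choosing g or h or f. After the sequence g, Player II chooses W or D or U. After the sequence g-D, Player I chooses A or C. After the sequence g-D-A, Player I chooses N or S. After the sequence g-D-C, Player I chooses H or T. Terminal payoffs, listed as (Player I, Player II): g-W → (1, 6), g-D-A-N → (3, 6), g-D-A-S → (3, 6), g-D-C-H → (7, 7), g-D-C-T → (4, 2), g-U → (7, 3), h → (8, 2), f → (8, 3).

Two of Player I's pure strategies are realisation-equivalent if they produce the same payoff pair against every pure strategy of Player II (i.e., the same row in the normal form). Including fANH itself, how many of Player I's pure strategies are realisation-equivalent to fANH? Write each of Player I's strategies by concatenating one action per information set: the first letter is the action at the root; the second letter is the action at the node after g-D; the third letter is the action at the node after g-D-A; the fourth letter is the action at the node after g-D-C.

8

Row for fANH (columns W, D, U): (8,3) (8,3) (8,3).
Under fANH, Player I's choice at the node after g-D and at the node after g-D-A and at the node after g-D-C can never be reached regardless of what Player II does, so varying those choices leaves every outcome unchanged.
Holding the reachable choices fixed and varying the unreachable ones freely already gives 2 × 2 × 2 = 8 equivalent strategies.
No other strategy reproduces this row, so those 8 are the full class: fANH, fANT, fASH, fAST, fCNH, fCNT, fCSH, fCST.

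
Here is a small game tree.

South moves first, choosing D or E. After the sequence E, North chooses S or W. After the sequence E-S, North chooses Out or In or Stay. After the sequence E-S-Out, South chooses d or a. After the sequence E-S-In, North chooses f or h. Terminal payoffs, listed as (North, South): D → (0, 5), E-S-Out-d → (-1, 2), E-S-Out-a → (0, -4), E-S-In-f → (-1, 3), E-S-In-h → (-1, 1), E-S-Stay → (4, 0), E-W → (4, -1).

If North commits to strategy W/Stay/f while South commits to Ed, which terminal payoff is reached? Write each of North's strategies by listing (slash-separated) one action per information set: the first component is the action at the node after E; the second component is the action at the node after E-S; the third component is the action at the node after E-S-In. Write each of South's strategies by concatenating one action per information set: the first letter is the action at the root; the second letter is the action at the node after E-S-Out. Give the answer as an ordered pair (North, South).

(4, -1)

Trace the play path from the root:
  South plays E
  North plays W at [E]
→ terminal payoff (4, -1).
(North's choice at the node after E-S is never reached on this path, so it doesn't affect the outcome.)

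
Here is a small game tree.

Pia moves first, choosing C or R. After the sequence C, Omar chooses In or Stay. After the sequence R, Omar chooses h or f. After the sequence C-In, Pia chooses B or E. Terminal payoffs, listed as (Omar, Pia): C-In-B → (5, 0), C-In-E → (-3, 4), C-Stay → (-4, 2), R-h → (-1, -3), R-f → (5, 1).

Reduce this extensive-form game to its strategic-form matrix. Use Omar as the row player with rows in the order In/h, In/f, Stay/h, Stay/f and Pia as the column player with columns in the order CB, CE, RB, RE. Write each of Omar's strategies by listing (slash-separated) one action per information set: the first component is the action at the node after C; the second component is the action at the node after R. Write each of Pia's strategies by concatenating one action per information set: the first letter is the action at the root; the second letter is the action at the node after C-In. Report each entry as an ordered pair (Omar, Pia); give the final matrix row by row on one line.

             CB       CE       RB       RE
  In/h    (5,0)   (-3,4)  (-1,-3)  (-1,-3)
  In/f    (5,0)   (-3,4)    (5,1)    (5,1)
Stay/h   (-4,2)   (-4,2)  (-1,-3)  (-1,-3)
Stay/f   (-4,2)   (-4,2)    (5,1)    (5,1)

In/h: (5,0) (-3,4) (-1,-3) (-1,-3) | In/f: (5,0) (-3,4) (5,1) (5,1) | Stay/h: (-4,2) (-4,2) (-1,-3) (-1,-3) | Stay/f: (-4,2) (-4,2) (5,1) (5,1)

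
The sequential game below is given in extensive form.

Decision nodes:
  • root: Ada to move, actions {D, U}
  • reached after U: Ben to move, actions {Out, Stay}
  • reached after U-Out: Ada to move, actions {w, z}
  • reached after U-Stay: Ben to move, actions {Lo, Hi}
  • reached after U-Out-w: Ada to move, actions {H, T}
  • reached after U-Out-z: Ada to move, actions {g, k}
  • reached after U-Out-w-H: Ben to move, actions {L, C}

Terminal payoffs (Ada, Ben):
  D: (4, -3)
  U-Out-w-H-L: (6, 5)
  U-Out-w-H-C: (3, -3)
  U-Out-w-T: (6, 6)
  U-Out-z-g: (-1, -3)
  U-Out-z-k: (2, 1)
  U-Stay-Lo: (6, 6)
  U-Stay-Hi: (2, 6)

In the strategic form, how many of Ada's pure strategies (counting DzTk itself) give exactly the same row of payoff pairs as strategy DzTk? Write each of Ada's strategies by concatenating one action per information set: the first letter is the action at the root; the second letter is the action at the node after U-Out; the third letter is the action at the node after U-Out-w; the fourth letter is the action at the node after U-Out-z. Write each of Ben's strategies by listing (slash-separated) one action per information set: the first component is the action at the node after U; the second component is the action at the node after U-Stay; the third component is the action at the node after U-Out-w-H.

8

Row for DzTk (columns Out/Lo/L, Out/Lo/C, Out/Hi/L, Out/Hi/C, Stay/Lo/L, Stay/Lo/C, Stay/Hi/L, Stay/Hi/C): (4,-3) (4,-3) (4,-3) (4,-3) (4,-3) (4,-3) (4,-3) (4,-3).
Under DzTk, Ada's choice at the node after U-Out and at the node after U-Out-w and at the node after U-Out-z can never be reached regardless of what Ben does, so varying those choices leaves every outcome unchanged.
Holding the reachable choices fixed and varying the unreachable ones freely already gives 2 × 2 × 2 = 8 equivalent strategies.
No other strategy reproduces this row, so those 8 are the full class: DwHg, DwHk, DwTg, DwTk, DzHg, DzHk, DzTg, DzTk.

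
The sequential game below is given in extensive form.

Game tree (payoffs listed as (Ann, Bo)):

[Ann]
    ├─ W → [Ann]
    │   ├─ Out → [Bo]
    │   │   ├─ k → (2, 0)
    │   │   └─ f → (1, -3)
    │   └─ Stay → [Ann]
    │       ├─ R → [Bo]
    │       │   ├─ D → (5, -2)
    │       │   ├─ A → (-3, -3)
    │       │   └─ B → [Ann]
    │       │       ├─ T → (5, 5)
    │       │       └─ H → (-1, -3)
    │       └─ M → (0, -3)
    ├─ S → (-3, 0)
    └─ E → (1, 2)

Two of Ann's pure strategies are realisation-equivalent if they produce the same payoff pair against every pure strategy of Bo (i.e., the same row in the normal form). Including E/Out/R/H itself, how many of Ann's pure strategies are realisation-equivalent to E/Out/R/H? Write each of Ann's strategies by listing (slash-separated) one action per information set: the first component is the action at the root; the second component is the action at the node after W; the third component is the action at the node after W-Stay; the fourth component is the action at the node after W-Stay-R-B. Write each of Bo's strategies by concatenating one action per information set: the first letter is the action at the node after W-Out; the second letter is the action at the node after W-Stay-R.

8

Row for E/Out/R/H (columns kD, kA, kB, fD, fA, fB): (1,2) (1,2) (1,2) (1,2) (1,2) (1,2).
Under E/Out/R/H, Ann's choice at the node after W and at the node after W-Stay and at the node after W-Stay-R-B can never be reached regardless of what Bo does, so varying those choices leaves every outcome unchanged.
Holding the reachable choices fixed and varying the unreachable ones freely already gives 2 × 2 × 2 = 8 equivalent strategies.
No other strategy reproduces this row, so those 8 are the full class: E/Out/R/T, E/Out/R/H, E/Out/M/T, E/Out/M/H, E/Stay/R/T, E/Stay/R/H, E/Stay/M/T, E/Stay/M/H.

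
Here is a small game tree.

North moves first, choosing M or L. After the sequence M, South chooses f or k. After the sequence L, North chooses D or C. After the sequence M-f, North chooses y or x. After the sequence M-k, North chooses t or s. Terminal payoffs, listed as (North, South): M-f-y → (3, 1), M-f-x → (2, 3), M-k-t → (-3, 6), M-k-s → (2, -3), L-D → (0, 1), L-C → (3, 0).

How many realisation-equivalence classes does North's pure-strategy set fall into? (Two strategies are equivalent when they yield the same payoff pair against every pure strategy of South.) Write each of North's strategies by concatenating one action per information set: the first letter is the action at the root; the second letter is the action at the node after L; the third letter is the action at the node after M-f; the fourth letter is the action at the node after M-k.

6

North has 16 pure strategies: MDyt, MDys, MDxt, MDxs, MCyt, MCys, MCxt, MCxs, LDyt, LDys, LDxt, LDxs, LCyt, LCys, LCxt, LCxs. Columns: f, k.
{MDyt, MCyt} → row (3,1) (-3,6)
{MDys, MCys} → row (3,1) (2,-3)
{MDxt, MCxt} → row (2,3) (-3,6)
{MDxs, MCxs} → row (2,3) (2,-3)
{LDyt, LDys, LDxt, LDxs} → row (0,1) (0,1)
{LCyt, LCys, LCxt, LCxs} → row (3,0) (3,0)
That's 6 distinct rows out of 16 strategies.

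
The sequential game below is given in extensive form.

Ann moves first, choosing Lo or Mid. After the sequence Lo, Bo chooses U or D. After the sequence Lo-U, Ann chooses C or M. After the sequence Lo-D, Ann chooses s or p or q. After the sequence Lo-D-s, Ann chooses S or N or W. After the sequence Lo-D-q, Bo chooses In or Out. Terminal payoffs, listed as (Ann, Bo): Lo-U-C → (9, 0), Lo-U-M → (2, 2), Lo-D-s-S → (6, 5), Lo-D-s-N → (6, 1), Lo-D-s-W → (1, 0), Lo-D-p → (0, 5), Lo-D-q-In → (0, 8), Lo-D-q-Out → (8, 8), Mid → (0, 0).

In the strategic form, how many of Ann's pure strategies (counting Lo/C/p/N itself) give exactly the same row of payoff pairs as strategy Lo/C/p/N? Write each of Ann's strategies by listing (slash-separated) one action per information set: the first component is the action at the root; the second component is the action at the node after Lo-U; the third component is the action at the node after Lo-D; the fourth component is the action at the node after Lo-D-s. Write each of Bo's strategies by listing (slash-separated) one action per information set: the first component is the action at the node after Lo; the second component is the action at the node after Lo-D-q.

Row for Lo/C/p/N (columns U/In, U/Out, D/In, D/Out): (9,0) (9,0) (0,5) (0,5).
Under Lo/C/p/N, Ann's choice at the node after Lo-D-s can never be reached regardless of what Bo does, so varying those choices leaves every outcome unchanged.
Holding the reachable choices fixed and varying the unreachable one freely already gives 3 equivalent strategies.
No other strategy reproduces this row, so those 3 are the full class: Lo/C/p/S, Lo/C/p/N, Lo/C/p/W.

3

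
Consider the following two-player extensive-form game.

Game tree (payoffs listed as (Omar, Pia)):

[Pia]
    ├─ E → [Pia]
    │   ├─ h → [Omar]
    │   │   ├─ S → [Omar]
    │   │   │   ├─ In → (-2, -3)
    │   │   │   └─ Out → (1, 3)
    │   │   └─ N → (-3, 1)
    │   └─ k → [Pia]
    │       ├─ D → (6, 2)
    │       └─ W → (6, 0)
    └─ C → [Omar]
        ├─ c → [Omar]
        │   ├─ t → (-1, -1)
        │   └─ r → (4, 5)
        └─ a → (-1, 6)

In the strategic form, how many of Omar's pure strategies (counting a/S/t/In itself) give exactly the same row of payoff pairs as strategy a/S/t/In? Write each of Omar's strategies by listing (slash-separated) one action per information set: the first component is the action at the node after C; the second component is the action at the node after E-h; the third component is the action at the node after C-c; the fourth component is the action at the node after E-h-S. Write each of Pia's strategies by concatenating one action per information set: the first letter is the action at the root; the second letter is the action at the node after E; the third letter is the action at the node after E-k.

Row for a/S/t/In (columns EhD, EhW, EkD, EkW, ChD, ChW, CkD, CkW): (-2,-3) (-2,-3) (6,2) (6,0) (-1,6) (-1,6) (-1,6) (-1,6).
Under a/S/t/In, Omar's choice at the node after C-c can never be reached regardless of what Pia does, so varying those choices leaves every outcome unchanged.
Holding the reachable choices fixed and varying the unreachable one freely already gives 2 equivalent strategies.
No other strategy reproduces this row, so those 2 are the full class: a/S/t/In, a/S/r/In.

2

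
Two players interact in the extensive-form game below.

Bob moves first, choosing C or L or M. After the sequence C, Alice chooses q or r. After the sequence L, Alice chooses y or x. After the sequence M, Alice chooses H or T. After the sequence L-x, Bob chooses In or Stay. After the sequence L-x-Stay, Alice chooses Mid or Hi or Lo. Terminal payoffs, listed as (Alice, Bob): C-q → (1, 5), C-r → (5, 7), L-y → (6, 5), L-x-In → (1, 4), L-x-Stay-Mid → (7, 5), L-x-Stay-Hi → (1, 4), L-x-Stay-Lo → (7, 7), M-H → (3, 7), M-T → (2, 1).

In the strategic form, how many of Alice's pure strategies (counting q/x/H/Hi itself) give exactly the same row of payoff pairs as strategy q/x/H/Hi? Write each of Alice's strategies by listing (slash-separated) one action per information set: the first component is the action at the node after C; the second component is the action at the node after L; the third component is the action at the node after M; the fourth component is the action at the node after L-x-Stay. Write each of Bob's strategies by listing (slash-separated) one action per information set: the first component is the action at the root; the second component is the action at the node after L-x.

1

Row for q/x/H/Hi (columns C/In, C/Stay, L/In, L/Stay, M/In, M/Stay): (1,5) (1,5) (1,4) (1,4) (3,7) (3,7).
Every one of Alice's information sets is on the play path for some reply by Bob when Alice follows q/x/H/Hi.
Changing the action at any of them therefore changes at least one column, so only q/x/H/Hi itself gives this row.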